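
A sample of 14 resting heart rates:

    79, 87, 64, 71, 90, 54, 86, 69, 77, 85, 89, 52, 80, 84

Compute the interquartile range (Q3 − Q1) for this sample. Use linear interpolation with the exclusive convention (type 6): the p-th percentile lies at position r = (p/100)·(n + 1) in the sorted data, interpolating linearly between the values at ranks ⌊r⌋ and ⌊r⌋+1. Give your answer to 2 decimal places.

18.50

Sorted: 52, 54, 64, 69, 71, 77, 79, 80, 84, 85, 86, 87, 89, 90.
n = 14.
P25: r = 3.75; ranks 3–4 are 64, 69; interpolating gives 67.75.
P75: r = 11.25; ranks 11–12 are 86, 87; interpolating gives 86.25.
Difference: 86.25 − 67.75 = 18.5.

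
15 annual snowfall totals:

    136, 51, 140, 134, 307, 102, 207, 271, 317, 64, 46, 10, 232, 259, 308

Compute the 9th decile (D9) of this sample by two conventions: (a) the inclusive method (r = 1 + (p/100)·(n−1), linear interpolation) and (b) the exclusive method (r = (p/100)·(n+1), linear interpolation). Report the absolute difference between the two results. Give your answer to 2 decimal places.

4.00

Sorted: 10, 46, 51, 64, 102, 134, 136, 140, 207, 232, 259, 271, 307, 308, 317.
n = 15.
(a) r = 13.6; between ranks 13 (307) and 14 (308): 307.6.
(b) r = 14.4; between ranks 14 (308) and 15 (317): 311.6.
|307.6 − 311.6| = 4.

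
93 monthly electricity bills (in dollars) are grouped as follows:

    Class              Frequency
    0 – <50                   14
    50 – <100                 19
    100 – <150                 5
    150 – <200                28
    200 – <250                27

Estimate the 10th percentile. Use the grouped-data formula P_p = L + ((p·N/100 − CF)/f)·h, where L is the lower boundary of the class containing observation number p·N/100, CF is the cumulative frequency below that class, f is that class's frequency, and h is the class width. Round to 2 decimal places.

33.21

N = 93; target position k = 10/100 · 93 = 9.3.
Cumulative frequencies: 14, 33, 38, 66, 93.
Observation 9.3 falls in the class 0 – <50.
L = 0, CF = 0, f = 14, h = 50.
P10 = 0 + ((9.3 − 0)/14)·50 = 0 + 33.2143 = 33.2143.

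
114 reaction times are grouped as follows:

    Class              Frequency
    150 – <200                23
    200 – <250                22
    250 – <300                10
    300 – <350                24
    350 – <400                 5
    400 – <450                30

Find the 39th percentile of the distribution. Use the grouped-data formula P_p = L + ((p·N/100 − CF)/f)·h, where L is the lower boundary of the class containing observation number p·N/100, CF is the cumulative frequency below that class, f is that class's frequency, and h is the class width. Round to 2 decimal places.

248.77

N = 114; target position k = 39/100 · 114 = 44.46.
Cumulative frequencies: 23, 45, 55, 79, 84, 114.
Observation 44.46 falls in the class 200 – <250.
L = 200, CF = 23, f = 22, h = 50.
P39 = 200 + ((44.46 − 23)/22)·50 = 200 + 48.7727 = 248.773.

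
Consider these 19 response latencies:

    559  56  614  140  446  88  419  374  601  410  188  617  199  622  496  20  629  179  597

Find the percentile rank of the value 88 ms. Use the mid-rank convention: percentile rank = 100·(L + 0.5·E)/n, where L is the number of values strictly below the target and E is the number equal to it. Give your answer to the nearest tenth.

Sorted: 20, 56, 88, 140, 179, 188, 199, 374, 410, 419, 446, 496, 559, 597, 601, 614, 617, 622, 629.
Count below 88: L = 2; count equal: E = 1; n = 19.
Percentile rank = 100·(2 + 0.5·1)/19 = 100·2.5/19 = 13.16.

13.2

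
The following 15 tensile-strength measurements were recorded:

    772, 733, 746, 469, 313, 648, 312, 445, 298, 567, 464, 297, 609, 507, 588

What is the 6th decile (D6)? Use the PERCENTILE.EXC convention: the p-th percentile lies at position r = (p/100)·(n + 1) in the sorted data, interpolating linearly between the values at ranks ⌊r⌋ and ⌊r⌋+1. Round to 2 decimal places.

579.60

Sorted: 297, 298, 312, 313, 445, 464, 469, 507, 567, 588, 609, 648, 733, 746, 772.
n = 15.
r = (60/100)·(15 + 1) = 9.6.
Rank 9 is 567 and rank 10 is 588.
Interpolate: 567 + 0.6·(588 − 567) = 567 + 0.6·21 = 579.6.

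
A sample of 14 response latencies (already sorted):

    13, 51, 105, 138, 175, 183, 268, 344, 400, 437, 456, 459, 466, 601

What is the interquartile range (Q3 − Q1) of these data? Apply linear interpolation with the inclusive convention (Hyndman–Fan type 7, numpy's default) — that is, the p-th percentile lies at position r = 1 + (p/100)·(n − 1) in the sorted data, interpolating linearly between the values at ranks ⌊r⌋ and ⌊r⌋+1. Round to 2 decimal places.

n = 14.
P25: r = 4.25; ranks 4–5 are 138, 175; interpolating gives 147.25.
P75: r = 10.75; ranks 10–11 are 437, 456; interpolating gives 451.25.
Difference: 451.25 − 147.25 = 304.

304.00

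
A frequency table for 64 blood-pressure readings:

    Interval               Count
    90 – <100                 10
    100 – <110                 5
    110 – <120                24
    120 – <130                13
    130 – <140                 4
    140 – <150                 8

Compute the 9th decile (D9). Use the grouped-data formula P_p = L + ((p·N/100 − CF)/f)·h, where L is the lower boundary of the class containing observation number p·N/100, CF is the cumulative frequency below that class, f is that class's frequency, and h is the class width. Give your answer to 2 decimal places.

142.00

N = 64; target position k = 90/100 · 64 = 57.6.
Cumulative frequencies: 10, 15, 39, 52, 56, 64.
Observation 57.6 falls in the class 140 – <150.
L = 140, CF = 56, f = 8, h = 10.
P90 = 140 + ((57.6 − 56)/8)·10 = 140 + 2 = 142.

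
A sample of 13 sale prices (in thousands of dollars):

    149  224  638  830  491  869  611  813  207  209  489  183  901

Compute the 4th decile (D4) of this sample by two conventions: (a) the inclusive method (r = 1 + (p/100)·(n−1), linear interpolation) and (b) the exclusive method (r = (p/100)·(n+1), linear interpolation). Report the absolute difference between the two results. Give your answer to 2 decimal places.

Sorted: 149, 183, 207, 209, 224, 489, 491, 611, 638, 813, 830, 869, 901.
n = 13.
(a) r = 5.8; between ranks 5 (224) and 6 (489): 436.
(b) r = 5.6; between ranks 5 (224) and 6 (489): 383.
|436 − 383| = 53.

53.00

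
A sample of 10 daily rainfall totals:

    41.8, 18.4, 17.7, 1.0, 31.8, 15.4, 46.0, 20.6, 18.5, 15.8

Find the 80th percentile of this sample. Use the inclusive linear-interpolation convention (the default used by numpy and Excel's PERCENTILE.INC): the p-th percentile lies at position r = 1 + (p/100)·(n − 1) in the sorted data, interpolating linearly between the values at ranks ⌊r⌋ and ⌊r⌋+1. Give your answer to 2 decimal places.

Sorted: 1.0, 15.4, 15.8, 17.7, 18.4, 18.5, 20.6, 31.8, 41.8, 46.0.
n = 10.
r = 1 + (80/100)·(10 − 1) = 1 + 7.2 = 8.2.
Rank 8 is 31.8 and rank 9 is 41.8.
Interpolate: 31.8 + 0.2·(41.8 − 31.8) = 31.8 + 0.2·10 = 33.8.

33.80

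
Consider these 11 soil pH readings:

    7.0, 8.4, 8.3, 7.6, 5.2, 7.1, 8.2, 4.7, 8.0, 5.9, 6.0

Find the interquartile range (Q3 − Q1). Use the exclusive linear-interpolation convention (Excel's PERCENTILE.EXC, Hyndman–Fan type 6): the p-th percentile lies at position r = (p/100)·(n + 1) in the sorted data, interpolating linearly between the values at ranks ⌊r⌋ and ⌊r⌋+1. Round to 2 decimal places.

2.30

Sorted: 4.7, 5.2, 5.9, 6.0, 7.0, 7.1, 7.6, 8.0, 8.2, 8.3, 8.4.
n = 11.
P25: r = 3 (integer) → 5.9.
P75: r = 9 (integer) → 8.2.
Difference: 8.2 − 5.9 = 2.3.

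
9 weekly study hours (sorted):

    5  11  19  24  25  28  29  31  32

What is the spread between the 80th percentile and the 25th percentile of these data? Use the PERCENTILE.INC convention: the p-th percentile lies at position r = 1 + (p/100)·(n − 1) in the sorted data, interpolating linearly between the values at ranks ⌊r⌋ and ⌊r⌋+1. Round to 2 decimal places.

n = 9.
P25: r = 3 (integer) → 19.
P80: r = 7.4; ranks 7–8 are 29, 31; interpolating gives 29.8.
Difference: 29.8 − 19 = 10.8.

10.80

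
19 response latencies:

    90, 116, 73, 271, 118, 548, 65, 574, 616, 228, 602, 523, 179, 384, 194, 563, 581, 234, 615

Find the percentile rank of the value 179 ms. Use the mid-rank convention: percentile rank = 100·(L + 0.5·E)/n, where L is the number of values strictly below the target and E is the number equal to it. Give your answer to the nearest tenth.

28.9

Sorted: 65, 73, 90, 116, 118, 179, 194, 228, 234, 271, 384, 523, 548, 563, 574, 581, 602, 615, 616.
Count below 179: L = 5; count equal: E = 1; n = 19.
Percentile rank = 100·(5 + 0.5·1)/19 = 100·5.5/19 = 28.95.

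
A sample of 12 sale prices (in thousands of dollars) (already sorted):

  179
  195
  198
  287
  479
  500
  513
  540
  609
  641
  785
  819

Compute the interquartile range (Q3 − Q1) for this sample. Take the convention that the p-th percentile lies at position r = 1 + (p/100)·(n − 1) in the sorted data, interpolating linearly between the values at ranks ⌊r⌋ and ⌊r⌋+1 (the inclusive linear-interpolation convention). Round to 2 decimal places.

n = 12.
P25: r = 3.75; ranks 3–4 are 198, 287; interpolating gives 264.75.
P75: r = 9.25; ranks 9–10 are 609, 641; interpolating gives 617.
Difference: 617 − 264.75 = 352.25.

352.25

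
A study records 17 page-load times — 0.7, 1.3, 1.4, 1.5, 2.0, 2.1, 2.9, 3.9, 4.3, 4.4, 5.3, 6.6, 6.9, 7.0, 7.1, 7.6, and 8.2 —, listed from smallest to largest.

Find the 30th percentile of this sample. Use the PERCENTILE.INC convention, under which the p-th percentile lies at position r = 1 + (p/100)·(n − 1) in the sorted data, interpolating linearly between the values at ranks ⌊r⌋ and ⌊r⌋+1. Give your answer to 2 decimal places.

n = 17.
r = 1 + (30/100)·(17 − 1) = 1 + 4.8 = 5.8.
Rank 5 is 2.0 and rank 6 is 2.1.
Interpolate: 2.0 + 0.8·(2.1 − 2.0) = 2.0 + 0.8·0.1 = 2.08.

2.08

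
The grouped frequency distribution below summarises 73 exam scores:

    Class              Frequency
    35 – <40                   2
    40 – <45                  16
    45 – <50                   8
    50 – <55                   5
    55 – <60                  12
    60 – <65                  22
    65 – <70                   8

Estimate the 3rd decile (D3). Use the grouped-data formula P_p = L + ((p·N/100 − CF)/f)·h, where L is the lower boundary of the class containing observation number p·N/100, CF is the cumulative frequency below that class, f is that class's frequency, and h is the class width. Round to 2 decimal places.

N = 73; target position k = 30/100 · 73 = 21.9.
Cumulative frequencies: 2, 18, 26, 31, 43, 65, 73.
Observation 21.9 falls in the class 45 – <50.
L = 45, CF = 18, f = 8, h = 5.
P30 = 45 + ((21.9 − 18)/8)·5 = 45 + 2.4375 = 47.4375.

47.44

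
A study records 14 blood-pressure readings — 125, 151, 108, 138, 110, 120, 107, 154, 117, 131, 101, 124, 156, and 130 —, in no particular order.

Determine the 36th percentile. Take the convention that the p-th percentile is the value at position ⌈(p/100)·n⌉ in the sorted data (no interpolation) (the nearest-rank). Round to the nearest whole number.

120

Sorted: 101, 107, 108, 110, 117, 120, 124, 125, 130, 131, 138, 151, 154, 156.
n = 14.
Position = ⌈36/100 · 14⌉ = ⌈5.04⌉ = 6.
The value at rank 6 is 120.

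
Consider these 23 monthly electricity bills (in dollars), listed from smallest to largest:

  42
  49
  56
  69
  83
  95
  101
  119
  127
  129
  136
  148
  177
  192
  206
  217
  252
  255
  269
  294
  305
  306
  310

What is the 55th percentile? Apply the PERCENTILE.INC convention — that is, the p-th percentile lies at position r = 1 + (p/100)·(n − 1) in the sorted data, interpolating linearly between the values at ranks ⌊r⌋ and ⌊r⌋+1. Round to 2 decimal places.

n = 23.
r = 1 + (55/100)·(23 − 1) = 1 + 12.1 = 13.1.
Rank 13 is 177 and rank 14 is 192.
Interpolate: 177 + 0.1·(192 − 177) = 177 + 0.1·15 = 178.5.

178.50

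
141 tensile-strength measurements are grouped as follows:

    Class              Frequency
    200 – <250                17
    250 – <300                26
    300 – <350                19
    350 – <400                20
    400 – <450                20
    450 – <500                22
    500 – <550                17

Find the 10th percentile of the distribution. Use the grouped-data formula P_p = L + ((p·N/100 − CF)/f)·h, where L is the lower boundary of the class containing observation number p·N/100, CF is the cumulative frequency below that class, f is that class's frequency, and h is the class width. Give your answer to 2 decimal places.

241.47

N = 141; target position k = 10/100 · 141 = 14.1.
Cumulative frequencies: 17, 43, 62, 82, 102, 124, 141.
Observation 14.1 falls in the class 200 – <250.
L = 200, CF = 0, f = 17, h = 50.
P10 = 200 + ((14.1 − 0)/17)·50 = 200 + 41.4706 = 241.471.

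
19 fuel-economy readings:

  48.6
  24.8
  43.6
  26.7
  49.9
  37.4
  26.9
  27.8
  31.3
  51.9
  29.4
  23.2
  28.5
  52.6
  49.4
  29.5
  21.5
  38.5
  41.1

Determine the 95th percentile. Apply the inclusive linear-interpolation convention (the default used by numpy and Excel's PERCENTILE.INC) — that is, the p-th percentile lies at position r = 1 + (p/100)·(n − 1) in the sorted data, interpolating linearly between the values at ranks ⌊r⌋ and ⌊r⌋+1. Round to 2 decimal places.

51.97

Sorted: 21.5, 23.2, 24.8, 26.7, 26.9, 27.8, 28.5, 29.4, 29.5, 31.3, 37.4, 38.5, 41.1, 43.6, 48.6, 49.4, 49.9, 51.9, 52.6.
n = 19.
r = 1 + (95/100)·(19 − 1) = 1 + 17.1 = 18.1.
Rank 18 is 51.9 and rank 19 is 52.6.
Interpolate: 51.9 + 0.1·(52.6 − 51.9) = 51.9 + 0.1·0.7 = 51.97.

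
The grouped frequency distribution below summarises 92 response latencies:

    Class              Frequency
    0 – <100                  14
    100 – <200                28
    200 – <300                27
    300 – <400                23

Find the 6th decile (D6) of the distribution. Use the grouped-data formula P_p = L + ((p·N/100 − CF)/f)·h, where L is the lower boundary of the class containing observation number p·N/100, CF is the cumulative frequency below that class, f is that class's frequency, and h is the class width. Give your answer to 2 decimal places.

N = 92; target position k = 60/100 · 92 = 55.2.
Cumulative frequencies: 14, 42, 69, 92.
Observation 55.2 falls in the class 200 – <300.
L = 200, CF = 42, f = 27, h = 100.
P60 = 200 + ((55.2 − 42)/27)·100 = 200 + 48.8889 = 248.889.

248.89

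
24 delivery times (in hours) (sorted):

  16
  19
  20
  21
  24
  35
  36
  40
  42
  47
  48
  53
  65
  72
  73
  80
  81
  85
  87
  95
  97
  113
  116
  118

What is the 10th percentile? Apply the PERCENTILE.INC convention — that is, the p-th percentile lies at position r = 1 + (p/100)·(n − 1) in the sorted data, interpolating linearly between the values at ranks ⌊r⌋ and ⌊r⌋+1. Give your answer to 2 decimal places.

20.30

n = 24.
r = 1 + (10/100)·(24 − 1) = 1 + 2.3 = 3.3.
Rank 3 is 20 and rank 4 is 21.
Interpolate: 20 + 0.3·(21 − 20) = 20 + 0.3·1 = 20.3.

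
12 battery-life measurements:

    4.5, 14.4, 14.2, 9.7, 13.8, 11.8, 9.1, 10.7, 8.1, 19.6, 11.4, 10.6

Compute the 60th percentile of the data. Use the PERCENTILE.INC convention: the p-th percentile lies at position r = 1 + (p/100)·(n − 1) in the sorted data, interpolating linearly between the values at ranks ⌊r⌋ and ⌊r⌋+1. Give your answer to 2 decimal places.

11.64

Sorted: 4.5, 8.1, 9.1, 9.7, 10.6, 10.7, 11.4, 11.8, 13.8, 14.2, 14.4, 19.6.
n = 12.
r = 1 + (60/100)·(12 − 1) = 1 + 6.6 = 7.6.
Rank 7 is 11.4 and rank 8 is 11.8.
Interpolate: 11.4 + 0.6·(11.8 − 11.4) = 11.4 + 0.6·0.4 = 11.64.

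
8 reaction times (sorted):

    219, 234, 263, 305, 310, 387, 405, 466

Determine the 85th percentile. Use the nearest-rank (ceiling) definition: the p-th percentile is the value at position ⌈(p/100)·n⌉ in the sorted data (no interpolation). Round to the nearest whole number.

405

n = 8.
Position = ⌈85/100 · 8⌉ = ⌈6.8⌉ = 7.
The value at rank 7 is 405.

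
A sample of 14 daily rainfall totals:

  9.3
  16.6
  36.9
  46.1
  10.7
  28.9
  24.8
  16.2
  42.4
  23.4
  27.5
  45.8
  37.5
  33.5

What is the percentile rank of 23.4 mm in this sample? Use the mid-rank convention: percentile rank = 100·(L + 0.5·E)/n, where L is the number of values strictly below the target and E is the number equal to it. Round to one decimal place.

Sorted: 9.3, 10.7, 16.2, 16.6, 23.4, 24.8, 27.5, 28.9, 33.5, 36.9, 37.5, 42.4, 45.8, 46.1.
Count below 23.4: L = 4; count equal: E = 1; n = 14.
Percentile rank = 100·(4 + 0.5·1)/14 = 100·4.5/14 = 32.14.

32.1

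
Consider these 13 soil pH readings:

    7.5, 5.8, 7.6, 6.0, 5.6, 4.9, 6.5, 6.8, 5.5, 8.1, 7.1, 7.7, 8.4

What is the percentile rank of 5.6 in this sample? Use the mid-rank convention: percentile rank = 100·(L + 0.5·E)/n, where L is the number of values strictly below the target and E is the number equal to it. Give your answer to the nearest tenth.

19.2

Sorted: 4.9, 5.5, 5.6, 5.8, 6.0, 6.5, 6.8, 7.1, 7.5, 7.6, 7.7, 8.1, 8.4.
Count below 5.6: L = 2; count equal: E = 1; n = 13.
Percentile rank = 100·(2 + 0.5·1)/13 = 100·2.5/13 = 19.23.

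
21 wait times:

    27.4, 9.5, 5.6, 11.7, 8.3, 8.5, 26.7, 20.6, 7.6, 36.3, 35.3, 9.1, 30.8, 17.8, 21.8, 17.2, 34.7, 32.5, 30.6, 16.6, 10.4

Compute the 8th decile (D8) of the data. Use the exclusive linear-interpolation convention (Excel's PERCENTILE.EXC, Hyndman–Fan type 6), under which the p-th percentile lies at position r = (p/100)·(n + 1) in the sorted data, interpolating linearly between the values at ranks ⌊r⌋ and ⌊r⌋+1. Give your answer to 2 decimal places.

31.82

Sorted: 5.6, 7.6, 8.3, 8.5, 9.1, 9.5, 10.4, 11.7, 16.6, 17.2, 17.8, 20.6, 21.8, 26.7, 27.4, 30.6, 30.8, 32.5, 34.7, 35.3, 36.3.
n = 21.
r = (80/100)·(21 + 1) = 17.6.
Rank 17 is 30.8 and rank 18 is 32.5.
Interpolate: 30.8 + 0.6·(32.5 − 30.8) = 30.8 + 0.6·1.7 = 31.82.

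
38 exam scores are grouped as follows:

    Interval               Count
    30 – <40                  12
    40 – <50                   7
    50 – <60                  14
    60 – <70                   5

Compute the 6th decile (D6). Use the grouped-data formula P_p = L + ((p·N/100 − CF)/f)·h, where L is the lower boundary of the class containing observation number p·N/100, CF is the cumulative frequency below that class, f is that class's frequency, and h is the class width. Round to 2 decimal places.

52.71

N = 38; target position k = 60/100 · 38 = 22.8.
Cumulative frequencies: 12, 19, 33, 38.
Observation 22.8 falls in the class 50 – <60.
L = 50, CF = 19, f = 14, h = 10.
P60 = 50 + ((22.8 − 19)/14)·10 = 50 + 2.71429 = 52.7143.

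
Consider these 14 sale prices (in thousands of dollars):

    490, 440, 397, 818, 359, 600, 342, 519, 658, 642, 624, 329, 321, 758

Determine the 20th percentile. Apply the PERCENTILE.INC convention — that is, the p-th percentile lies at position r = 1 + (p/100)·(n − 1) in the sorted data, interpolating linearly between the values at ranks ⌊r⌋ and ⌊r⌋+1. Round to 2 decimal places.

352.20

Sorted: 321, 329, 342, 359, 397, 440, 490, 519, 600, 624, 642, 658, 758, 818.
n = 14.
r = 1 + (20/100)·(14 − 1) = 1 + 2.6 = 3.6.
Rank 3 is 342 and rank 4 is 359.
Interpolate: 342 + 0.6·(359 − 342) = 342 + 0.6·17 = 352.2.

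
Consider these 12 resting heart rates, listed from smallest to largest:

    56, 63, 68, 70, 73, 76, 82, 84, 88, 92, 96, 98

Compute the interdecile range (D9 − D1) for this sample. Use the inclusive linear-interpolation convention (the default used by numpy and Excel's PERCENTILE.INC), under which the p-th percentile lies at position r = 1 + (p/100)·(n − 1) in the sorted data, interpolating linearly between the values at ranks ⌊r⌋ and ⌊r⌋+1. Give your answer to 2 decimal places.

n = 12.
P10: r = 2.1; ranks 2–3 are 63, 68; interpolating gives 63.5.
P90: r = 10.9; ranks 10–11 are 92, 96; interpolating gives 95.6.
Difference: 95.6 − 63.5 = 32.1.

32.10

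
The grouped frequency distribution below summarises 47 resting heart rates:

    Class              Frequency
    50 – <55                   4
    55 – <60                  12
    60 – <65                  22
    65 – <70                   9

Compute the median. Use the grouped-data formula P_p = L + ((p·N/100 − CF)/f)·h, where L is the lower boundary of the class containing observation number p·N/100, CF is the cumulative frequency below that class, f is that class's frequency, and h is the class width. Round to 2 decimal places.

N = 47; target position k = 50/100 · 47 = 23.5.
Cumulative frequencies: 4, 16, 38, 47.
Observation 23.5 falls in the class 60 – <65.
L = 60, CF = 16, f = 22, h = 5.
P50 = 60 + ((23.5 − 16)/22)·5 = 60 + 1.70455 = 61.7045.

61.70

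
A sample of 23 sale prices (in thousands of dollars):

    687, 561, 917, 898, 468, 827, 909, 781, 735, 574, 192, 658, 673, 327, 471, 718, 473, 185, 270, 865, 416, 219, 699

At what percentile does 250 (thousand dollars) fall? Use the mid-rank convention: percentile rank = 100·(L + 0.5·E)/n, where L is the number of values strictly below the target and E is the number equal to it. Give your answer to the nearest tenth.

Sorted: 185, 192, 219, 270, 327, 416, 468, 471, 473, 561, 574, 658, 673, 687, 699, 718, 735, 781, 827, 865, 898, 909, 917.
Count below 250: L = 3; count equal: E = 0; n = 23.
Percentile rank = 100·(3 + 0.5·0)/23 = 100·3/23 = 13.04.

13.0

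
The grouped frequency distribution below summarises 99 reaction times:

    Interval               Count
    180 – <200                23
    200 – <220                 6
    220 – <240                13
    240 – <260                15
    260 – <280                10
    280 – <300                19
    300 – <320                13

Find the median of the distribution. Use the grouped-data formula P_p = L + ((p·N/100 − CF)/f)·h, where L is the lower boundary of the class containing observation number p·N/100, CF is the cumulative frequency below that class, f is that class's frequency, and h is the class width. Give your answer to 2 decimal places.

N = 99; target position k = 50/100 · 99 = 49.5.
Cumulative frequencies: 23, 29, 42, 57, 67, 86, 99.
Observation 49.5 falls in the class 240 – <260.
L = 240, CF = 42, f = 15, h = 20.
P50 = 240 + ((49.5 − 42)/15)·20 = 240 + 10 = 250.

250.00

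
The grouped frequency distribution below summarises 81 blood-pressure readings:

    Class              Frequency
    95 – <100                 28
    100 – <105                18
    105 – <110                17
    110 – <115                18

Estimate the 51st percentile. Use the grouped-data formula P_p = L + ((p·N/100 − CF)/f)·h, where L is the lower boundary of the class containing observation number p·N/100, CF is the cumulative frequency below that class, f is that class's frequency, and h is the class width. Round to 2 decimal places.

N = 81; target position k = 51/100 · 81 = 41.31.
Cumulative frequencies: 28, 46, 63, 81.
Observation 41.31 falls in the class 100 – <105.
L = 100, CF = 28, f = 18, h = 5.
P51 = 100 + ((41.31 − 28)/18)·5 = 100 + 3.69722 = 103.697.

103.70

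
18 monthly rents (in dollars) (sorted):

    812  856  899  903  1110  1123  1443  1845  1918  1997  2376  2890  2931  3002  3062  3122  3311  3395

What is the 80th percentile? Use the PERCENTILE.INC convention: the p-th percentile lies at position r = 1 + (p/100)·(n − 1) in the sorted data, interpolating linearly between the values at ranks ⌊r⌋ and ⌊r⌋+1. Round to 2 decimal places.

n = 18.
r = 1 + (80/100)·(18 − 1) = 1 + 13.6 = 14.6.
Rank 14 is 3002 and rank 15 is 3062.
Interpolate: 3002 + 0.6·(3062 − 3002) = 3002 + 0.6·60 = 3038.

3038.00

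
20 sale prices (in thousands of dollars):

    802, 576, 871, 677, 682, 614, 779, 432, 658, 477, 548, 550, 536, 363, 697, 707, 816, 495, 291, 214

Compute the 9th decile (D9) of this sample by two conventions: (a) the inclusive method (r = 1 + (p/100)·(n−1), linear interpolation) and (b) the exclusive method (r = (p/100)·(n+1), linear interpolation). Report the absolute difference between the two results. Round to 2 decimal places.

Sorted: 214, 291, 363, 432, 477, 495, 536, 548, 550, 576, 614, 658, 677, 682, 697, 707, 779, 802, 816, 871.
n = 20.
(a) r = 18.1; between ranks 18 (802) and 19 (816): 803.4.
(b) r = 18.9; between ranks 18 (802) and 19 (816): 814.6.
|803.4 − 814.6| = 11.2.

11.20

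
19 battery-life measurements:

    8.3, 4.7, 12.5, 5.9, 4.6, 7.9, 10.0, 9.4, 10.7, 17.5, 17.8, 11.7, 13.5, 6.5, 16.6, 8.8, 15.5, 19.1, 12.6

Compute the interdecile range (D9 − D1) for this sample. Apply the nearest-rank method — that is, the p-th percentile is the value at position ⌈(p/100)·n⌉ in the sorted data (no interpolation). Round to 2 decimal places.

Sorted: 4.6, 4.7, 5.9, 6.5, 7.9, 8.3, 8.8, 9.4, 10.0, 10.7, 11.7, 12.5, 12.6, 13.5, 15.5, 16.6, 17.5, 17.8, 19.1.
n = 19.
P10: rank ⌈10/100·19⌉ = 2 → 4.7.
P90: rank ⌈90/100·19⌉ = 18 → 17.8.
Difference: 17.8 − 4.7 = 13.1.

13.10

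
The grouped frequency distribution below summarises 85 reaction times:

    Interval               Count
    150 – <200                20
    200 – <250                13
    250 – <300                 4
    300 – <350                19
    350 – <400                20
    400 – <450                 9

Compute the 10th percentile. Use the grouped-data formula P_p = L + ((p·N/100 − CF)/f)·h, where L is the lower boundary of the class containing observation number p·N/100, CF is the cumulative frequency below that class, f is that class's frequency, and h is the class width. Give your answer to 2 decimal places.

N = 85; target position k = 10/100 · 85 = 8.5.
Cumulative frequencies: 20, 33, 37, 56, 76, 85.
Observation 8.5 falls in the class 150 – <200.
L = 150, CF = 0, f = 20, h = 50.
P10 = 150 + ((8.5 − 0)/20)·50 = 150 + 21.25 = 171.25.

171.25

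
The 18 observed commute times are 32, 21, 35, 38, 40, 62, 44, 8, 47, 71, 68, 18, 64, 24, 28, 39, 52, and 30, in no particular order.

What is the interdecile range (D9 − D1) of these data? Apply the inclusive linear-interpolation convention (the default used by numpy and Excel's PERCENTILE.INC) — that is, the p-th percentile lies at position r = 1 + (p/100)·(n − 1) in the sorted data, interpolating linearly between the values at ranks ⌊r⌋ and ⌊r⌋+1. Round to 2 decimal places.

45.10

Sorted: 8, 18, 21, 24, 28, 30, 32, 35, 38, 39, 40, 44, 47, 52, 62, 64, 68, 71.
n = 18.
P10: r = 2.7; ranks 2–3 are 18, 21; interpolating gives 20.1.
P90: r = 16.3; ranks 16–17 are 64, 68; interpolating gives 65.2.
Difference: 65.2 − 20.1 = 45.1.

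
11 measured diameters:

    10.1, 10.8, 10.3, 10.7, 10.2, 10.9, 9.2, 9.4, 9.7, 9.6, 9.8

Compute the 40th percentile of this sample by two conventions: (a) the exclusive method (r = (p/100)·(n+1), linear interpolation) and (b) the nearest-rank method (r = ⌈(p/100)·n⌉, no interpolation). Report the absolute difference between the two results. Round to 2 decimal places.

Sorted: 9.2, 9.4, 9.6, 9.7, 9.8, 10.1, 10.2, 10.3, 10.7, 10.8, 10.9.
n = 11.
(a) r = 4.8; between ranks 4 (9.7) and 5 (9.8): 9.78.
(b) the nearest-rank method: rank 5 → 9.8.
|9.78 − 9.8| = 0.02.

0.02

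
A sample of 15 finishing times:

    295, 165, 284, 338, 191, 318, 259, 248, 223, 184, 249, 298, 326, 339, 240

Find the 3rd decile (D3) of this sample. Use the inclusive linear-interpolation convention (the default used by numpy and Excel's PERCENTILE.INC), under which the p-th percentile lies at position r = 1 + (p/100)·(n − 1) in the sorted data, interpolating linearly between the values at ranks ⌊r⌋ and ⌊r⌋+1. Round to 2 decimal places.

Sorted: 165, 184, 191, 223, 240, 248, 249, 259, 284, 295, 298, 318, 326, 338, 339.
n = 15.
r = 1 + (30/100)·(15 − 1) = 1 + 4.2 = 5.2.
Rank 5 is 240 and rank 6 is 248.
Interpolate: 240 + 0.2·(248 − 240) = 240 + 0.2·8 = 241.6.

241.60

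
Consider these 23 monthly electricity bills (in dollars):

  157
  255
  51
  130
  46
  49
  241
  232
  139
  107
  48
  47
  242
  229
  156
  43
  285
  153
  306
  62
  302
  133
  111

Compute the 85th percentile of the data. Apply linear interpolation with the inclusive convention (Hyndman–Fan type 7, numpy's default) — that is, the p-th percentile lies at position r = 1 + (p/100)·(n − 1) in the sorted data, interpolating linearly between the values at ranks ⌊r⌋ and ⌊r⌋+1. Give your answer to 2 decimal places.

Sorted: 43, 46, 47, 48, 49, 51, 62, 107, 111, 130, 133, 139, 153, 156, 157, 229, 232, 241, 242, 255, 285, 302, 306.
n = 23.
r = 1 + (85/100)·(23 − 1) = 1 + 18.7 = 19.7.
Rank 19 is 242 and rank 20 is 255.
Interpolate: 242 + 0.7·(255 − 242) = 242 + 0.7·13 = 251.1.

251.10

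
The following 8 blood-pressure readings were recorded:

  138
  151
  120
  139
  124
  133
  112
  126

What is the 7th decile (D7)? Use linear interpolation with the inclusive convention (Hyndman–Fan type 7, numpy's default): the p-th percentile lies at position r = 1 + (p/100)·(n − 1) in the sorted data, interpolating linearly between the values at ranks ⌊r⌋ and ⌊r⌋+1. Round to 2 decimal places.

137.50

Sorted: 112, 120, 124, 126, 133, 138, 139, 151.
n = 8.
r = 1 + (70/100)·(8 − 1) = 1 + 4.9 = 5.9.
Rank 5 is 133 and rank 6 is 138.
Interpolate: 133 + 0.9·(138 − 133) = 133 + 0.9·5 = 137.5.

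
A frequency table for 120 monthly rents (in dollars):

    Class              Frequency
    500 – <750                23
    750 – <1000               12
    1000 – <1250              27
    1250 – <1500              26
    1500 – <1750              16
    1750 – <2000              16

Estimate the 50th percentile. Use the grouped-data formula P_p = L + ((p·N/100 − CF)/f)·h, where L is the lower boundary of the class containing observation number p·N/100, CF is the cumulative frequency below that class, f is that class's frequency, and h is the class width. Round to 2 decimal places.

N = 120; target position k = 50/100 · 120 = 60.
Cumulative frequencies: 23, 35, 62, 88, 104, 120.
Observation 60 falls in the class 1000 – <1250.
L = 1000, CF = 35, f = 27, h = 250.
P50 = 1000 + ((60 − 35)/27)·250 = 1000 + 231.481 = 1231.48.

1231.48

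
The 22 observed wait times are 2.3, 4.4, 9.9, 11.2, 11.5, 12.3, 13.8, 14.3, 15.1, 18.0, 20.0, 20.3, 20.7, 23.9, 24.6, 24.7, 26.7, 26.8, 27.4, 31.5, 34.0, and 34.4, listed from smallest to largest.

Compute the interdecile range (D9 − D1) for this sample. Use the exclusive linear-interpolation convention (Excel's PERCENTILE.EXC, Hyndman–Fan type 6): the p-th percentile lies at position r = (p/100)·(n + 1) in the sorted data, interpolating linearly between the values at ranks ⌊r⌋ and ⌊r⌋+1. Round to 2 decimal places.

27.20

n = 22.
P10: r = 2.3; ranks 2–3 are 4.4, 9.9; interpolating gives 6.05.
P90: r = 20.7; ranks 20–21 are 31.5, 34.0; interpolating gives 33.25.
Difference: 33.25 − 6.05 = 27.2.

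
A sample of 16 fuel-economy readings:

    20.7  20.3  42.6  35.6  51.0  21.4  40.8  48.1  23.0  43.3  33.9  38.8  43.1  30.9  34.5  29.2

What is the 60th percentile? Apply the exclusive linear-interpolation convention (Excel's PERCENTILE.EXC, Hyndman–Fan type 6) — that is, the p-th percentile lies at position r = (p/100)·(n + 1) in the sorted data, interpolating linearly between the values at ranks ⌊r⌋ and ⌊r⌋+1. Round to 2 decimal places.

Sorted: 20.3, 20.7, 21.4, 23.0, 29.2, 30.9, 33.9, 34.5, 35.6, 38.8, 40.8, 42.6, 43.1, 43.3, 48.1, 51.0.
n = 16.
r = (60/100)·(16 + 1) = 10.2.
Rank 10 is 38.8 and rank 11 is 40.8.
Interpolate: 38.8 + 0.2·(40.8 − 38.8) = 38.8 + 0.2·2 = 39.2.

39.20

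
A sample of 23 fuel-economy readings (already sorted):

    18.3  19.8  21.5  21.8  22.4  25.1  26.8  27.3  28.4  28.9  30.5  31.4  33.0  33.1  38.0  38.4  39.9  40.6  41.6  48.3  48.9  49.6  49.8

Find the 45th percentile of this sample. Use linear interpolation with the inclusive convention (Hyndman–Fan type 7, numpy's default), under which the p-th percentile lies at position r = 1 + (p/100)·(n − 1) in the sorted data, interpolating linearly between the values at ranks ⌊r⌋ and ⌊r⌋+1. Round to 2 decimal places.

n = 23.
r = 1 + (45/100)·(23 − 1) = 1 + 9.9 = 10.9.
Rank 10 is 28.9 and rank 11 is 30.5.
Interpolate: 28.9 + 0.9·(30.5 − 28.9) = 28.9 + 0.9·1.6 = 30.34.

30.34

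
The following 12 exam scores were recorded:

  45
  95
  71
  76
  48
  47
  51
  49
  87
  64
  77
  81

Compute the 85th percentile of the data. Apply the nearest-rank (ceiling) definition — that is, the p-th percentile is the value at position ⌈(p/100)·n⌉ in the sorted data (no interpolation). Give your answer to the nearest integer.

Sorted: 45, 47, 48, 49, 51, 64, 71, 76, 77, 81, 87, 95.
n = 12.
Position = ⌈85/100 · 12⌉ = ⌈10.2⌉ = 11.
The value at rank 11 is 87.

87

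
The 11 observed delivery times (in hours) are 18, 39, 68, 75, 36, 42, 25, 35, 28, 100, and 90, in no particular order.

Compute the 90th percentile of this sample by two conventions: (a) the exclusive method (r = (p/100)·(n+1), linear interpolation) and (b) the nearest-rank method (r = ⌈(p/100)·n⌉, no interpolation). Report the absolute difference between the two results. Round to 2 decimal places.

8.00

Sorted: 18, 25, 28, 35, 36, 39, 42, 68, 75, 90, 100.
n = 11.
(a) r = 10.8; between ranks 10 (90) and 11 (100): 98.
(b) the nearest-rank method: rank 10 → 90.
|98 − 90| = 8.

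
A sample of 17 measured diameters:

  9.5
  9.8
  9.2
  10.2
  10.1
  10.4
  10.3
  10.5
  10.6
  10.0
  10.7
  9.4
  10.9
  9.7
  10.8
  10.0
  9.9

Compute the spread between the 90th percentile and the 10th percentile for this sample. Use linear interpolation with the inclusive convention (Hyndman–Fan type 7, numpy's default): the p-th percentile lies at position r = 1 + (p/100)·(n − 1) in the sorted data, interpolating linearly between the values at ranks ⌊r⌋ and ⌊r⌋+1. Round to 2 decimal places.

1.28

Sorted: 9.2, 9.4, 9.5, 9.7, 9.8, 9.9, 10.0, 10.0, 10.1, 10.2, 10.3, 10.4, 10.5, 10.6, 10.7, 10.8, 10.9.
n = 17.
P10: r = 2.6; ranks 2–3 are 9.4, 9.5; interpolating gives 9.46.
P90: r = 15.4; ranks 15–16 are 10.7, 10.8; interpolating gives 10.74.
Difference: 10.74 − 9.46 = 1.28.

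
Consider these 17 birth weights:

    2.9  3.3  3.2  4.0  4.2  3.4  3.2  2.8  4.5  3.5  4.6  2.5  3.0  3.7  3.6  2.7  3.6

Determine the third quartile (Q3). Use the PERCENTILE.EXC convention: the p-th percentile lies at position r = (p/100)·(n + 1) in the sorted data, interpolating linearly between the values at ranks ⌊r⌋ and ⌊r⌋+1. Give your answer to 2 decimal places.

Sorted: 2.5, 2.7, 2.8, 2.9, 3.0, 3.2, 3.2, 3.3, 3.4, 3.5, 3.6, 3.6, 3.7, 4.0, 4.2, 4.5, 4.6.
n = 17.
r = (75/100)·(17 + 1) = 13.5.
Rank 13 is 3.7 and rank 14 is 4.0.
Interpolate: 3.7 + 0.5·(4.0 − 3.7) = 3.7 + 0.5·0.3 = 3.85.

3.85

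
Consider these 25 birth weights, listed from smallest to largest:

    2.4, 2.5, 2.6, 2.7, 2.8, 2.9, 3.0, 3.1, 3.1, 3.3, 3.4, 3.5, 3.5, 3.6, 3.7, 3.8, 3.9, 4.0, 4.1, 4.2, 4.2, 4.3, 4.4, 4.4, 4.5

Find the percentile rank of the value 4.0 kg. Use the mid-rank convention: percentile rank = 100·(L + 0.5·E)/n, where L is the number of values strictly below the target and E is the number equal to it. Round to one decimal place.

Count below 4.0: L = 17; count equal: E = 1; n = 25.
Percentile rank = 100·(17 + 0.5·1)/25 = 100·17.5/25 = 70.

70.0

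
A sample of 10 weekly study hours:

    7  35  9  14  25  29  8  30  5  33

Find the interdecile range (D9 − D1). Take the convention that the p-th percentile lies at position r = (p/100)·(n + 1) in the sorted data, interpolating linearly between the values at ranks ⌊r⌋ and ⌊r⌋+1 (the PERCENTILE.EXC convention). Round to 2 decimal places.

29.60

Sorted: 5, 7, 8, 9, 14, 25, 29, 30, 33, 35.
n = 10.
P10: r = 1.1; ranks 1–2 are 5, 7; interpolating gives 5.2.
P90: r = 9.9; ranks 9–10 are 33, 35; interpolating gives 34.8.
Difference: 34.8 − 5.2 = 29.6.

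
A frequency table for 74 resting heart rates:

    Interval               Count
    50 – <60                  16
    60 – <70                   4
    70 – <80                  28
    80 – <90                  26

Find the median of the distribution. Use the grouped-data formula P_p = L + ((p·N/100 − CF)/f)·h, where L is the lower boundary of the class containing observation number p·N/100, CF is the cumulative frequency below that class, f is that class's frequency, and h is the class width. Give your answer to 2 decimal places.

76.07

N = 74; target position k = 50/100 · 74 = 37.
Cumulative frequencies: 16, 20, 48, 74.
Observation 37 falls in the class 70 – <80.
L = 70, CF = 20, f = 28, h = 10.
P50 = 70 + ((37 − 20)/28)·10 = 70 + 6.07143 = 76.0714.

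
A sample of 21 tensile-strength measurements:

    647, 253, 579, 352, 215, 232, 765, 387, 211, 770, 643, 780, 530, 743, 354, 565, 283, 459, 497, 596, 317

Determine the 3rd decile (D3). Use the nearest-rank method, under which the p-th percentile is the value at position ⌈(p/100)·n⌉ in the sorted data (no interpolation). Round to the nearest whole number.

Sorted: 211, 215, 232, 253, 283, 317, 352, 354, 387, 459, 497, 530, 565, 579, 596, 643, 647, 743, 765, 770, 780.
n = 21.
Position = ⌈30/100 · 21⌉ = ⌈6.3⌉ = 7.
The value at rank 7 is 352.

352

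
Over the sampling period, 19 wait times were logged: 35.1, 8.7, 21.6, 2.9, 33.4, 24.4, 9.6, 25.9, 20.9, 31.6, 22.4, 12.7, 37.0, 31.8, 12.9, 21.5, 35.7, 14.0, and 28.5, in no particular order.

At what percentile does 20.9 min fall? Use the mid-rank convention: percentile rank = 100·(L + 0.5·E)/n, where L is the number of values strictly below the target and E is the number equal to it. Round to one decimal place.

Sorted: 2.9, 8.7, 9.6, 12.7, 12.9, 14.0, 20.9, 21.5, 21.6, 22.4, 24.4, 25.9, 28.5, 31.6, 31.8, 33.4, 35.1, 35.7, 37.0.
Count below 20.9: L = 6; count equal: E = 1; n = 19.
Percentile rank = 100·(6 + 0.5·1)/19 = 100·6.5/19 = 34.21.

34.2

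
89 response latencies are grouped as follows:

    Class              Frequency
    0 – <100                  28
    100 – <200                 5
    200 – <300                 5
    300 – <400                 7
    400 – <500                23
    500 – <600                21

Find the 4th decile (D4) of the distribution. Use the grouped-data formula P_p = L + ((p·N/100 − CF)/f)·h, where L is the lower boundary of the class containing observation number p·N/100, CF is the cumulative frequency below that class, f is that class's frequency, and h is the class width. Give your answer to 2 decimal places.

N = 89; target position k = 40/100 · 89 = 35.6.
Cumulative frequencies: 28, 33, 38, 45, 68, 89.
Observation 35.6 falls in the class 200 – <300.
L = 200, CF = 33, f = 5, h = 100.
P40 = 200 + ((35.6 − 33)/5)·100 = 200 + 52 = 252.

252.00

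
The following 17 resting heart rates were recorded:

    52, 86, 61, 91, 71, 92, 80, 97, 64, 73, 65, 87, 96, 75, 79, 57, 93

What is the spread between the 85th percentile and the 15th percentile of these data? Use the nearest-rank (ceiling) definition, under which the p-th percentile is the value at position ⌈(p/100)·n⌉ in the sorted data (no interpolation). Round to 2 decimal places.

Sorted: 52, 57, 61, 64, 65, 71, 73, 75, 79, 80, 86, 87, 91, 92, 93, 96, 97.
n = 17.
P15: rank ⌈15/100·17⌉ = 3 → 61.
P85: rank ⌈85/100·17⌉ = 15 → 93.
Difference: 93 − 61 = 32.

32.00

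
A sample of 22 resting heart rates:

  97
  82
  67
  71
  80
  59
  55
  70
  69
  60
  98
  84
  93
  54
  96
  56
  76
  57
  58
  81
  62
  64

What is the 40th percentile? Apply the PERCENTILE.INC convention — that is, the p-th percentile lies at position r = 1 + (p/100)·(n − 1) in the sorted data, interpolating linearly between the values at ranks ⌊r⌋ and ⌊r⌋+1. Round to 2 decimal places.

65.20

Sorted: 54, 55, 56, 57, 58, 59, 60, 62, 64, 67, 69, 70, 71, 76, 80, 81, 82, 84, 93, 96, 97, 98.
n = 22.
r = 1 + (40/100)·(22 − 1) = 1 + 8.4 = 9.4.
Rank 9 is 64 and rank 10 is 67.
Interpolate: 64 + 0.4·(67 − 64) = 64 + 0.4·3 = 65.2.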